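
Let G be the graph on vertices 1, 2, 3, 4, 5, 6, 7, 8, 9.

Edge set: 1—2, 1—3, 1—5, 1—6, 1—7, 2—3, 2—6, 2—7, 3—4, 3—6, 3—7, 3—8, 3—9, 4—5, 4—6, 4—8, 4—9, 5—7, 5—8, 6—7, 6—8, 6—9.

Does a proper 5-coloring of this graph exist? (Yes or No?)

Yes

The chromatic number is 5. 1, 2, 3, 6, 7 are pairwise adjacent (a clique of size 5), so at least 5 colors are needed.
5 colors suffice: color a → {3, 5}; color b → {6}; color c → {4, 7}; color d → {1, 8, 9}; color e → {2}.
That is already a proper 5-coloring.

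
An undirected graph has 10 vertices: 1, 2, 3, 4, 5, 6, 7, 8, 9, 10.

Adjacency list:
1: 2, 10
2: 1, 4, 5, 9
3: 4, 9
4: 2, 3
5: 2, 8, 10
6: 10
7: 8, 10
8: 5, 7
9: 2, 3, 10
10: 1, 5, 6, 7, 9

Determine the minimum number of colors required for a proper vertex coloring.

7 and 8 are adjacent, so at least 2 colors are needed.
2 colors suffice: color red → {2, 3, 8, 10}; color blue → {1, 4, 5, 6, 7, 9}. Each edge has distinct colors on its endpoints.

2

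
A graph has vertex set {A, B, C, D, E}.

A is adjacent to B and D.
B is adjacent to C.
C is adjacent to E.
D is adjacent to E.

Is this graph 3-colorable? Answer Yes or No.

The chromatic number is 3. The cycle A-B-C-E-D-A has odd length 5, so it cannot be 2-colored; at least 3 colors are needed.
A valid assignment using 3 colors: A=red, B=blue, C=red, D=blue, E=green.
That is already a proper 3-coloring.

Yes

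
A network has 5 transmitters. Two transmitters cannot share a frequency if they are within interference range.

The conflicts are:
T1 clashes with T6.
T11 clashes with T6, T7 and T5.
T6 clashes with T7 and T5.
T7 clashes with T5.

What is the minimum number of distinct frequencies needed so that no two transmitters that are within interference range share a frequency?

T11, T6, T7, T5 all conflict with each other, so at least 4 frequencies are needed.
4 frequencies suffice: frequency 1 → {T6}; frequency 2 → {T1, T11}; frequency 3 → {T5}; frequency 4 → {T7}. Each listed conflict is separated.

4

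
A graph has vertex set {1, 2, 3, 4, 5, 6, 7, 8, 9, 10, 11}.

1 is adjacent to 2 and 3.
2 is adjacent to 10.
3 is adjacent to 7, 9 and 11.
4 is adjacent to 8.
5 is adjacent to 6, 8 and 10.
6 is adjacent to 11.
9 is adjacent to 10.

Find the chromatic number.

3

The cycle 3-1-2-10-9-3 has odd length 5, so it cannot be 2-colored; at least 3 colors are needed.
3 colors suffice: color red → {3, 6, 8, 10}; color blue → {2, 4, 5, 7, 9, 11}; color green → {1}. Every edge joins two different colors.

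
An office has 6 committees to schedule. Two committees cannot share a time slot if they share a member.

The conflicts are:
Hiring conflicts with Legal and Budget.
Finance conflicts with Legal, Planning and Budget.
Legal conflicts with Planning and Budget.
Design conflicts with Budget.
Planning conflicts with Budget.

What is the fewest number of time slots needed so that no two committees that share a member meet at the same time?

Finance, Legal, Planning, Budget are mutually in conflict, so at least 4 time slots are needed.
4 time slots suffice: Hiring=3, Finance=3, Legal=2, Design=2, Planning=4, Budget=1. Every pair that conflicts lands in different time slots.

4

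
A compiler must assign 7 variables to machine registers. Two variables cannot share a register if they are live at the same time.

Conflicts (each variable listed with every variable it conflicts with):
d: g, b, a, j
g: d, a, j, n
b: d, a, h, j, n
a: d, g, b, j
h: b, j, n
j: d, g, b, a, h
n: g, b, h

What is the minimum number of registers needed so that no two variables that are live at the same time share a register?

4

d, g, a, j are mutually in conflict, so at least 4 registers are needed.
4 registers suffice: register 1 → {j, n}; register 2 → {g, b}; register 3 → {a, h}; register 4 → {d}. No two conflicting variables share a register.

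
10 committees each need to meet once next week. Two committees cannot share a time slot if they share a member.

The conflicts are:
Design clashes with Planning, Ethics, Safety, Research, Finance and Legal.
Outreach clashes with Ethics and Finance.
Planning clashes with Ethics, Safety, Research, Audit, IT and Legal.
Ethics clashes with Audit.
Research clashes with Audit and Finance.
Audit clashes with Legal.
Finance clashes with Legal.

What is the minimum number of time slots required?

3

Design, Planning, Safety are mutually in conflict, so at least 3 time slots are needed.
3 time slots suffice: Design=2, Outreach=2, Planning=1, Ethics=3, Safety=3, Research=3, Audit=2, IT=2, Finance=1, Legal=3. Each listed conflict is separated.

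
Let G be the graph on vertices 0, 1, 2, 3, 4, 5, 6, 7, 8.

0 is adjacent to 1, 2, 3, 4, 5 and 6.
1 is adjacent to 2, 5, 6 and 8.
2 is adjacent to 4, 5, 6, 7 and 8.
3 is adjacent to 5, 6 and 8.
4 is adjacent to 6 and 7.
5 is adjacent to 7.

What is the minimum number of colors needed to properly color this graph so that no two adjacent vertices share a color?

0, 1, 2, 5 are pairwise adjacent (a clique of size 4), so at least 4 colors are needed.
4 colors suffice: 0=b, 1=d, 2=a, 3=a, 4=d, 5=c, 6=c, 7=b, 8=b. Each edge has distinct colors on its endpoints.

4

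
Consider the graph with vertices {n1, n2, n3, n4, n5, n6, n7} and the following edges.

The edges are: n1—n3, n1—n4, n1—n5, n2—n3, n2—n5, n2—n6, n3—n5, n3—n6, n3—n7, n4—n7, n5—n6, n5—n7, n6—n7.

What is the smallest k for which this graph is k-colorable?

n2, n3, n5, n6 are pairwise adjacent (a clique of size 4), so at least 4 colors are needed.
4 colors suffice: color 1 → {n4, n5}; color 2 → {n3}; color 3 → {n1, n6}; color 4 → {n2, n7}. No two adjacent vertices share a color.

4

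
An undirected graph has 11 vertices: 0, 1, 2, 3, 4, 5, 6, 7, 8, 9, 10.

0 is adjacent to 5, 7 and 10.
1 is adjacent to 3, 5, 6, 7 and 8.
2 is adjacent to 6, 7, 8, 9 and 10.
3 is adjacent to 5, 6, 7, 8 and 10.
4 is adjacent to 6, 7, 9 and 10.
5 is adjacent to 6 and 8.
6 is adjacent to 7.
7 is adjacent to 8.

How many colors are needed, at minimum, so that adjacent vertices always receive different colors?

1, 3, 7, 8 are pairwise adjacent (a clique of size 4), so at least 4 colors are needed.
One proper 4-coloring: 0=b, 1=d, 2=c, 3=c, 4=c, 5=a, 6=b, 7=a, 8=b, 9=a, 10=a. Every edge joins two different colors.

4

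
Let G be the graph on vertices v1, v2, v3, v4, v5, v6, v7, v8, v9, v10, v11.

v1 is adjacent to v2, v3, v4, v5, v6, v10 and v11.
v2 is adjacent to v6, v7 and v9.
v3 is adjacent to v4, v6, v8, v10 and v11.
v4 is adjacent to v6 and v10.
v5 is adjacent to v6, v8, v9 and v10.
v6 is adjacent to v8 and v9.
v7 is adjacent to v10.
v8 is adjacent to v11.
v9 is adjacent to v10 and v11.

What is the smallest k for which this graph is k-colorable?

v1, v3, v4, v10 are pairwise adjacent (a clique of size 4), so at least 4 colors are needed.
One proper 4-coloring: v1=B, v2=G, v3=G, v4=Y, v5=G, v6=R, v7=B, v8=B, v9=B, v10=R, v11=R. No two adjacent vertices share a color.

4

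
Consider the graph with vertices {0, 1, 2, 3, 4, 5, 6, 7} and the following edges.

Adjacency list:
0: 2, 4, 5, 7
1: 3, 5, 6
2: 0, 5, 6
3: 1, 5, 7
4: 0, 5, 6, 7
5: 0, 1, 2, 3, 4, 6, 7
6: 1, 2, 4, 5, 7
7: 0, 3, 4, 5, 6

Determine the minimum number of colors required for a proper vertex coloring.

4, 5, 6, 7 are mutually adjacent (a clique of size 4), so at least 4 colors are needed.
4 colors suffice: color a → {5}; color b → {0, 3, 6}; color c → {1, 2, 7}; color d → {4}. Each edge has distinct colors on its endpoints.

4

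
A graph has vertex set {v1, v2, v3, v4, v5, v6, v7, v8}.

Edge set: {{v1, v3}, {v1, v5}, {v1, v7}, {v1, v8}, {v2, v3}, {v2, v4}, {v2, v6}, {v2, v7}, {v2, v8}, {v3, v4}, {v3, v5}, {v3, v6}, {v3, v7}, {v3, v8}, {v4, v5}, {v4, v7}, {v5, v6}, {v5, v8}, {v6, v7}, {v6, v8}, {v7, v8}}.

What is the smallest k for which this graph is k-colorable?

v2, v3, v6, v7, v8 form a clique, so at least 5 colors are needed.
One proper 5-coloring: v1=4, v2=4, v3=1, v4=3, v5=2, v6=5, v7=2, v8=3. Each edge has distinct colors on its endpoints.

5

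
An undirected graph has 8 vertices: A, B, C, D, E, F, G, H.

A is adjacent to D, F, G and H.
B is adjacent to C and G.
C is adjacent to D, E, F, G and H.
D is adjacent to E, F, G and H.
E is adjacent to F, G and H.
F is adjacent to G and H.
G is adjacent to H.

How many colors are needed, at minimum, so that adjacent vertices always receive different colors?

6

C, D, E, F, G, H form a clique, so at least 6 colors are needed.
6 colors suffice: color 1 → {G}; color 2 → {A, C}; color 3 → {B, H}; color 4 → {D}; color 5 → {F}; color 6 → {E}. No two adjacent vertices share a color.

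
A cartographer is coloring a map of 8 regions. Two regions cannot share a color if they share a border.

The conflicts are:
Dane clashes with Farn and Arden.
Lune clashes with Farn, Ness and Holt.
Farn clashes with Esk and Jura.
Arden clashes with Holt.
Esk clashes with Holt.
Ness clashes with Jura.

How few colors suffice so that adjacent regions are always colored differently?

3

The cycle Farn-Esk-Holt-Arden-Dane-Farn has odd length 5, so it cannot be 2-colored; at least 3 colors are needed.
3 colors suffice: color 1 → {Farn, Ness, Holt}; color 2 → {Lune, Arden, Esk, Jura}; color 3 → {Dane}. Each listed conflict is separated.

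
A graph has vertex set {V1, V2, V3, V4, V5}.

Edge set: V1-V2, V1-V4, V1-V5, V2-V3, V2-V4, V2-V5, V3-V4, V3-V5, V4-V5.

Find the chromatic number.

V1, V2, V4, V5 are mutually adjacent (a clique of size 4), so at least 4 colors are needed.
4 colors suffice: color 1 → {V2}; color 2 → {V5}; color 3 → {V4}; color 4 → {V1, V3}. Each edge has distinct colors on its endpoints.

4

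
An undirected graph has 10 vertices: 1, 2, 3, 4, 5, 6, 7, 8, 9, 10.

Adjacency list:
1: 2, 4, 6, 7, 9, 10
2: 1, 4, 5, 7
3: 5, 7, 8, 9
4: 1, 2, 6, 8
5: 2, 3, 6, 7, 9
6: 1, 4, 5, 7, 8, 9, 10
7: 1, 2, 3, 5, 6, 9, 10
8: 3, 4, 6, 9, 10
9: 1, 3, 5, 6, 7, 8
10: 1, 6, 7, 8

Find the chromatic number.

1, 6, 7, 10 are mutually adjacent (a clique of size 4), so at least 4 colors are needed.
4 colors suffice: 1=d, 2=b, 3=b, 4=c, 5=d, 6=b, 7=a, 8=a, 9=c, 10=c. Every edge joins two different colors.

4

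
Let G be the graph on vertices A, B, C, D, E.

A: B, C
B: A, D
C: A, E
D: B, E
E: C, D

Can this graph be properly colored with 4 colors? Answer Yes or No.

The chromatic number is 3. The cycle A-B-D-E-C-A has odd length 5, so it cannot be 2-colored; at least 3 colors are needed.
3 colors suffice: color 1 → {A, D}; color 2 → {B, E}; color 3 → {C}.
Since 4 ≥ 3, a proper 4-coloring certainly exists.

Yes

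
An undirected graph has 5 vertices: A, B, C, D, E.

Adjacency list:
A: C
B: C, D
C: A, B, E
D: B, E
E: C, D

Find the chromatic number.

2

B and D are adjacent, so at least 2 colors are needed.
2 colors suffice: color 1 → {C, D}; color 2 → {A, B, E}. Each edge has distinct colors on its endpoints.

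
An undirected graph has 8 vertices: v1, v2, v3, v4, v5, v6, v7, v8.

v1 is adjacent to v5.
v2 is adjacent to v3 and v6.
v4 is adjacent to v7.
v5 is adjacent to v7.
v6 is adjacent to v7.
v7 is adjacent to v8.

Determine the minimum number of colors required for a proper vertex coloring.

v7 and v8 are adjacent, so at least 2 colors are needed.
2 colors suffice: color 1 → {v1, v2, v7}; color 2 → {v3, v4, v5, v6, v8}. Each edge has distinct colors on its endpoints.

2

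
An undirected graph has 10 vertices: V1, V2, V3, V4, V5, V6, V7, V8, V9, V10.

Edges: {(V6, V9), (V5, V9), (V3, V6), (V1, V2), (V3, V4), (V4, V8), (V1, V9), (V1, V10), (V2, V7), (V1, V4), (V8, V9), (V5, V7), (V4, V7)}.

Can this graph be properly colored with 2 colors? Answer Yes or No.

No

The cycle V7-V4-V8-V9-V5-V7 has odd length 5, so it cannot be 2-colored; at least 3 colors are needed.
So 2 colors are not enough.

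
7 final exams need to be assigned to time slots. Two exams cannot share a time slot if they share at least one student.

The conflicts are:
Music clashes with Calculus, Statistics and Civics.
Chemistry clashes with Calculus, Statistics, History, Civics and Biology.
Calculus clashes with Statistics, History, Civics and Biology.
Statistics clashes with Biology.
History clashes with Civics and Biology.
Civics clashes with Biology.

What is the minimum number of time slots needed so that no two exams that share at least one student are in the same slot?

Chemistry, Calculus, History, Civics, Biology pairwise conflict, so at least 5 time slots are needed.
5 time slots suffice: time slot 1 → {Calculus}; time slot 2 → {Music, Biology}; time slot 3 → {Statistics, Civics}; time slot 4 → {Chemistry}; time slot 5 → {History}. Every pair that conflicts lands in different time slots.

5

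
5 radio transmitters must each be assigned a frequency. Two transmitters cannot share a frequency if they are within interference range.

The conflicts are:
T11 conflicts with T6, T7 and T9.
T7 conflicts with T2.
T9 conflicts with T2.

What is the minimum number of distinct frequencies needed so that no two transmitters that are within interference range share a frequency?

T11 and T6 conflict, so at least 2 frequencies are needed.
A valid assignment using 2 frequencies: T11=1, T6=2, T7=2, T9=2, T2=1. No two conflicting transmitters share a frequency.

2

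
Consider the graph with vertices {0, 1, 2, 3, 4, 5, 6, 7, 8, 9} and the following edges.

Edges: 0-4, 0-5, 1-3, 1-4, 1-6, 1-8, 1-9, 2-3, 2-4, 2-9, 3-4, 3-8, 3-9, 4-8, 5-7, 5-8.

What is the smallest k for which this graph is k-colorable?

4

1, 3, 4, 8 form a clique, so at least 4 colors are needed.
A valid assignment using 4 colors: 0=b, 1=b, 2=b, 3=c, 4=a, 5=a, 6=a, 7=b, 8=d, 9=a. No two adjacent vertices share a color.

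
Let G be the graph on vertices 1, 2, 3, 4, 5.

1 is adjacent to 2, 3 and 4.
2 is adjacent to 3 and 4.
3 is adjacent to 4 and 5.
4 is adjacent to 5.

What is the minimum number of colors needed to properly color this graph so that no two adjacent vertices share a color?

4

1, 2, 3, 4 are pairwise adjacent (a clique of size 4), so at least 4 colors are needed.
A valid assignment using 4 colors: 1=green, 2=yellow, 3=blue, 4=red, 5=green. Every edge joins two different colors.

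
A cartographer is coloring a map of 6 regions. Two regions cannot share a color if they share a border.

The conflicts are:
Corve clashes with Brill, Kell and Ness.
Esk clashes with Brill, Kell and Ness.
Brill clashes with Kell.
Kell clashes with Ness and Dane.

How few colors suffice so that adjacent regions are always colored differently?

Corve, Kell, Ness all conflict with each other, so at least 3 colors are needed.
3 colors suffice: color 1 → {Kell}; color 2 → {Brill, Ness, Dane}; color 3 → {Corve, Esk}. Each listed conflict is separated.

3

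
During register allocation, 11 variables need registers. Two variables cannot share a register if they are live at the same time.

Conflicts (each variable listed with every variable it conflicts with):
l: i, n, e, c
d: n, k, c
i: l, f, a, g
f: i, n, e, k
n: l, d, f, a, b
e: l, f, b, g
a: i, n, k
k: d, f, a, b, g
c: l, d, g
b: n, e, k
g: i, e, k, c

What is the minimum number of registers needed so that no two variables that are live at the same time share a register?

2

i and a conflict, so at least 2 registers are needed.
2 registers suffice: register 1 → {i, n, e, k, c}; register 2 → {l, d, f, a, b, g}. Each listed conflict is separated.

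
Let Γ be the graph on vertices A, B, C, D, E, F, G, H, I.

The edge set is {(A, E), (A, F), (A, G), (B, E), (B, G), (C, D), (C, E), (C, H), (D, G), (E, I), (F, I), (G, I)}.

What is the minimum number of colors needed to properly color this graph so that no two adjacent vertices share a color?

3

The cycle D-G-A-E-C-D has odd length 5, so it cannot be 2-colored; at least 3 colors are needed.
3 colors suffice: color 1 → {E, F, G, H}; color 2 → {A, B, C, I}; color 3 → {D}. Every edge joins two different colors.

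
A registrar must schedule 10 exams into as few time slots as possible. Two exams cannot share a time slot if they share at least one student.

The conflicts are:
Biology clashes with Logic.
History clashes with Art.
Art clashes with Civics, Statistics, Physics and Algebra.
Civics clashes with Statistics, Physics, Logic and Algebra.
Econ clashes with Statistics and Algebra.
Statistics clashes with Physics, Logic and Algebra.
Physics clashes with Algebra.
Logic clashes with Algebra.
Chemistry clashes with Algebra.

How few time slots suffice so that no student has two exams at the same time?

5

Art, Civics, Statistics, Physics, Algebra pairwise conflict, so at least 5 time slots are needed.
Using 5 time slots: Biology=1, History=1, Art=3, Civics=4, Econ=3, Statistics=2, Physics=5, Logic=3, Chemistry=2, Algebra=1. Each listed conflict is separated.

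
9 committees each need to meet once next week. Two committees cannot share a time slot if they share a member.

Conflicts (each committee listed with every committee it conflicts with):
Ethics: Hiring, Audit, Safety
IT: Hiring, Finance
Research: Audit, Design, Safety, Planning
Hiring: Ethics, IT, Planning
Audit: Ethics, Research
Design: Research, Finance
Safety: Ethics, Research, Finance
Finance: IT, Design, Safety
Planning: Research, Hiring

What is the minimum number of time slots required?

3

The cycle Hiring-Ethics-Audit-Research-Planning-Hiring has odd length 5, so it cannot be 2-colored; at least 3 time slots are needed.
3 time slots suffice: Ethics=1, IT=3, Research=1, Hiring=2, Audit=2, Design=2, Safety=2, Finance=1, Planning=3. Every pair that conflicts lands in different time slots.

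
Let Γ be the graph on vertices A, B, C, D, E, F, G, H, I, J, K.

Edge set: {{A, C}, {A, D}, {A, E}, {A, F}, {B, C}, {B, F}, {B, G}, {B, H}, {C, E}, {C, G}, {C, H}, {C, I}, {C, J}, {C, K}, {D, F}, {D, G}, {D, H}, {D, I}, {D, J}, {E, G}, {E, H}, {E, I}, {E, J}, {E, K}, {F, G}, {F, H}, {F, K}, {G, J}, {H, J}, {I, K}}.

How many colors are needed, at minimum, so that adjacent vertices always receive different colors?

4

C, E, G, J are mutually adjacent (a clique of size 4), so at least 4 colors are needed.
One proper 4-coloring: A=3, B=4, C=1, D=1, E=2, F=2, G=3, H=3, I=3, J=4, K=4. Every edge joins two different colors.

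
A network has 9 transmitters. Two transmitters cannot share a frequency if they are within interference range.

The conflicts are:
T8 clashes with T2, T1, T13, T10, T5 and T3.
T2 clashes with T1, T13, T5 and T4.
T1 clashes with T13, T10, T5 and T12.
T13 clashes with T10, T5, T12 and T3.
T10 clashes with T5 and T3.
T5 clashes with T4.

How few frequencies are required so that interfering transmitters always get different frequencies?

T8, T2, T1, T13, T5 pairwise conflict, so at least 5 frequencies are needed.
5 frequencies suffice: frequency 1 → {T13, T4}; frequency 2 → {T5, T12, T3}; frequency 3 → {T8}; frequency 4 → {T1}; frequency 5 → {T2, T10}. No two conflicting transmitters share a frequency.

5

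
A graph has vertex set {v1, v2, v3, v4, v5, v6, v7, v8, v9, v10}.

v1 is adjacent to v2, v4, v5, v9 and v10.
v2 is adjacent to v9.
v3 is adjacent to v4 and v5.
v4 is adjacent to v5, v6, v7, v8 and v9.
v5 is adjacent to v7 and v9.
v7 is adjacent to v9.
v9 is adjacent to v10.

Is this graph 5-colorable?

Yes

The chromatic number is 4. v1, v4, v5, v9 are mutually adjacent (a clique of size 4), so at least 4 colors are needed.
4 colors suffice: color 1 → {v2, v4, v10}; color 2 → {v3, v6, v8, v9}; color 3 → {v1, v7}; color 4 → {v5}.
Since 5 ≥ 4, a proper 5-coloring certainly exists.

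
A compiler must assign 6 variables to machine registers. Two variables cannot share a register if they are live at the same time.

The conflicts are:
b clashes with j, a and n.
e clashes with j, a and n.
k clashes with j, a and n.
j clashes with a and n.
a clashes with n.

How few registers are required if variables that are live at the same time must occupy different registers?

4

b, j, a, n pairwise conflict, so at least 4 registers are needed.
A valid assignment using 4 registers: b=4, e=4, k=4, j=2, a=3, n=1. Every pair that conflicts lands in different registers.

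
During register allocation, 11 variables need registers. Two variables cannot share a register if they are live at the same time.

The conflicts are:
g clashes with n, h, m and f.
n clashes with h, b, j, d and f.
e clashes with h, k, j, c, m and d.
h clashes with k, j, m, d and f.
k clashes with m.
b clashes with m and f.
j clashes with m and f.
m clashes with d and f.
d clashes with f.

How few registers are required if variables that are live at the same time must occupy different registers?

4

e, h, k, m are mutually in conflict, so at least 4 registers are needed.
4 registers suffice: register 1 → {h, b, c}; register 2 → {n, m}; register 3 → {e, f}; register 4 → {g, k, j, d}. Each listed conflict is separated.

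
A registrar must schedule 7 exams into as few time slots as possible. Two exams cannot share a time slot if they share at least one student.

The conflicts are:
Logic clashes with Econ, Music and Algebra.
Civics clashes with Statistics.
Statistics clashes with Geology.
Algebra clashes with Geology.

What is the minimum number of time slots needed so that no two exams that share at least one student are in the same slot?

Logic and Algebra conflict, so at least 2 time slots are needed.
2 time slots suffice: time slot 1 → {Logic, Civics, Geology}; time slot 2 → {Econ, Music, Statistics, Algebra}. Every pair that conflicts lands in different time slots.

2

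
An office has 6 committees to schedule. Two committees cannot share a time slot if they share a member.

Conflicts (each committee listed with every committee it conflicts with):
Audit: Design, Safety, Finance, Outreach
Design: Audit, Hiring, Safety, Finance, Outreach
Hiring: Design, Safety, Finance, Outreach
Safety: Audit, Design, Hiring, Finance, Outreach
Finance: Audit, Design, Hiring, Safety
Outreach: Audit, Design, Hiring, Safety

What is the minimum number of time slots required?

4

Audit, Design, Safety, Finance pairwise conflict, so at least 4 time slots are needed.
Using 4 time slots: Audit=4, Design=1, Hiring=4, Safety=2, Finance=3, Outreach=3. No two conflicting committees share a time slot.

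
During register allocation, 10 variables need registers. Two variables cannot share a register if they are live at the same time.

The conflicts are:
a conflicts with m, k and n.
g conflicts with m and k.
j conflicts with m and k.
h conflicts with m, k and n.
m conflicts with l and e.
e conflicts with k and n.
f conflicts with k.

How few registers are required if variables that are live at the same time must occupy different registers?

m and e conflict, so at least 2 registers are needed.
2 registers suffice: register 1 → {m, k, n}; register 2 → {a, g, j, h, l, e, f}. Each listed conflict is separated.

2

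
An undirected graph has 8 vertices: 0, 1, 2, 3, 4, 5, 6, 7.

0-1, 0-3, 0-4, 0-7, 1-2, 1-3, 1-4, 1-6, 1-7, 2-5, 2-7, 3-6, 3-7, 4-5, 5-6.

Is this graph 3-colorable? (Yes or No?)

0, 1, 3, 7 are pairwise adjacent (a clique of size 4), so at least 4 colors are needed.
So 3 colors are not enough.

No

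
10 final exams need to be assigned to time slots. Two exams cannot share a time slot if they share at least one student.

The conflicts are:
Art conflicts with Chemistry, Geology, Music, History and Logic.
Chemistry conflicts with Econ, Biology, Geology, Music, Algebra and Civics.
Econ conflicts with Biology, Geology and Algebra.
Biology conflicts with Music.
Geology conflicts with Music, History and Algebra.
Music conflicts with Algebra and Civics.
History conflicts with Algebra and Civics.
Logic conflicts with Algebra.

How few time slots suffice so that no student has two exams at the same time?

4

Chemistry, Econ, Geology, Algebra all conflict with each other, so at least 4 time slots are needed.
4 time slots suffice: time slot 1 → {Chemistry, History, Logic}; time slot 2 → {Biology, Geology, Civics}; time slot 3 → {Econ, Music}; time slot 4 → {Art, Algebra}. Every pair that conflicts lands in different time slots.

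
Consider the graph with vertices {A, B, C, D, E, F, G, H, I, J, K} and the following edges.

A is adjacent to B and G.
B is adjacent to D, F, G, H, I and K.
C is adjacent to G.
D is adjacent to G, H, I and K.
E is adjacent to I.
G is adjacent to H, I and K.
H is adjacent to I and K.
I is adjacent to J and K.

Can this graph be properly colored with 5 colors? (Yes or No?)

No

B, D, G, H, I, K form a clique, so at least 6 colors are needed.
So 5 colors are not enough.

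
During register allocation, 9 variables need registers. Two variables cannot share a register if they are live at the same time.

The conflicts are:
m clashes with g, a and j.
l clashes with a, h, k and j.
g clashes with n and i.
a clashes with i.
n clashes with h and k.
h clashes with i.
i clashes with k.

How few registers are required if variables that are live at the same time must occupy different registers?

2

m and g conflict, so at least 2 registers are needed.
2 registers suffice: m=1, l=1, g=2, a=2, n=1, h=2, i=1, k=2, j=2. No two conflicting variables share a register.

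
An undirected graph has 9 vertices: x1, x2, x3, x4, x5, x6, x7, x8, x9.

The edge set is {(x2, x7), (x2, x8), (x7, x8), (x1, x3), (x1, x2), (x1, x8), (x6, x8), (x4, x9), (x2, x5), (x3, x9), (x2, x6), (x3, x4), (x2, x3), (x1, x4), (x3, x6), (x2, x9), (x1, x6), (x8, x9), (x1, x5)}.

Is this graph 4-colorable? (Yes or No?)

The chromatic number is 4. x1, x2, x3, x6 are pairwise adjacent (a clique of size 4), so at least 4 colors are needed.
A valid assignment using 4 colors: x1=2, x2=1, x3=3, x4=1, x5=3, x6=4, x7=2, x8=3, x9=2.
That is already a proper 4-coloring.

Yes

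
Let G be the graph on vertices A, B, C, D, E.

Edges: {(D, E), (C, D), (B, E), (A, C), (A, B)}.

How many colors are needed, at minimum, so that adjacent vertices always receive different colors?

3

The cycle A-C-D-E-B-A has odd length 5, so it cannot be 2-colored; at least 3 colors are needed.
A valid assignment using 3 colors: A=green, B=red, C=blue, D=red, E=blue. No two adjacent vertices share a color.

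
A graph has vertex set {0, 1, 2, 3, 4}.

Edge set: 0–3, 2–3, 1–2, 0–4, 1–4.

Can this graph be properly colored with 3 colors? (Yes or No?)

The chromatic number is 3. The cycle 4-0-3-2-1-4 has odd length 5, so it cannot be 2-colored; at least 3 colors are needed.
3 colors suffice: color a → {1, 3}; color b → {0, 2}; color c → {4}.
That is already a proper 3-coloring.

Yes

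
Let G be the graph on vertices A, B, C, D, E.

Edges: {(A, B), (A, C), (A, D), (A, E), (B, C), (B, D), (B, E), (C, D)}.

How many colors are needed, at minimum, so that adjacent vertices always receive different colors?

4

A, B, C, D are pairwise adjacent (a clique of size 4), so at least 4 colors are needed.
4 colors suffice: color red → {A}; color blue → {B}; color green → {C, E}; color yellow → {D}. Every edge joins two different colors.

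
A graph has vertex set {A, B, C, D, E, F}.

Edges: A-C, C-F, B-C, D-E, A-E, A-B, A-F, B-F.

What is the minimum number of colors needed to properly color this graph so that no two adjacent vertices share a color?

4

A, B, C, F are mutually adjacent (a clique of size 4), so at least 4 colors are needed.
4 colors suffice: color 1 → {A, D}; color 2 → {C, E}; color 3 → {B}; color 4 → {F}. Every edge joins two different colors.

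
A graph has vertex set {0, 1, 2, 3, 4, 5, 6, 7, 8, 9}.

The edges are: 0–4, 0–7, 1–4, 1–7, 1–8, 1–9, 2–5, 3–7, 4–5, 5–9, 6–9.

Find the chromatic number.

2

2 and 5 are adjacent, so at least 2 colors are needed.
A valid assignment using 2 colors: 0=red, 1=red, 2=blue, 3=red, 4=blue, 5=red, 6=red, 7=blue, 8=blue, 9=blue. Each edge has distinct colors on its endpoints.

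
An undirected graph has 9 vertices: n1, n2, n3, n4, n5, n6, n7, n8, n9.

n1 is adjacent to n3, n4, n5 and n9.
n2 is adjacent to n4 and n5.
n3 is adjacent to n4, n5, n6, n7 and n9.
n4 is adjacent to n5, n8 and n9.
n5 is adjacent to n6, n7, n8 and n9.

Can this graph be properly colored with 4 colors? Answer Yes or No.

No

n1, n3, n4, n5, n9 are mutually adjacent (a clique of size 5), so at least 5 colors are needed.
So 4 colors are not enough.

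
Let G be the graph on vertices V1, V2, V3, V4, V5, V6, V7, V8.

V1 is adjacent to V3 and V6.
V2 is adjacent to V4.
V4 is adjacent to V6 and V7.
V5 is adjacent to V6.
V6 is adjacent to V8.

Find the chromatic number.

V2 and V4 are adjacent, so at least 2 colors are needed.
2 colors suffice: color R → {V2, V3, V6, V7}; color B → {V1, V4, V5, V8}. Each edge has distinct colors on its endpoints.

2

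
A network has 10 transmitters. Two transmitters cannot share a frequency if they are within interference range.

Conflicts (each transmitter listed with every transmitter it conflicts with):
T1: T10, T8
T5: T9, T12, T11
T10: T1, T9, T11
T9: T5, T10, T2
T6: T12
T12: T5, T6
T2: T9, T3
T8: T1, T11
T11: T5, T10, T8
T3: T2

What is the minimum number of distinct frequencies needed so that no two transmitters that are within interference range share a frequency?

2

T2 and T3 conflict, so at least 2 frequencies are needed.
2 frequencies suffice: frequency 1 → {T5, T10, T6, T2, T8}; frequency 2 → {T1, T9, T12, T11, T3}. Every pair that conflicts lands in different frequencies.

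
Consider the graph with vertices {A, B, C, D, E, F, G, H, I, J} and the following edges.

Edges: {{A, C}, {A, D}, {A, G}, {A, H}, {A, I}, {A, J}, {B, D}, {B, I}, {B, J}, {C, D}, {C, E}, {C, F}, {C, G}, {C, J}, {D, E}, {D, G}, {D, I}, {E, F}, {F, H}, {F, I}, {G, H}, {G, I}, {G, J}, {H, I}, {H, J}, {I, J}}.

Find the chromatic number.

5

A, G, H, I, J are mutually adjacent (a clique of size 5), so at least 5 colors are needed.
5 colors suffice: color 1 → {C, I}; color 2 → {B, F, G}; color 3 → {D, J}; color 4 → {A, E}; color 5 → {H}. No two adjacent vertices share a color.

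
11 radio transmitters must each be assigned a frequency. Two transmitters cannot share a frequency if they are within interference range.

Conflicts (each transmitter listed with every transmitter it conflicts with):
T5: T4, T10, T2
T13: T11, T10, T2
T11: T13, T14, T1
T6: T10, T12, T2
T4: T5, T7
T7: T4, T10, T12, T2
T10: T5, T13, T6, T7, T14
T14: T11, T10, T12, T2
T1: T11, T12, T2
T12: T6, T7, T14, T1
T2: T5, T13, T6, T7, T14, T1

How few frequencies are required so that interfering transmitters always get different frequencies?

T1 and T12 conflict, so at least 2 frequencies are needed.
Using 2 frequencies: T5=2, T13=2, T11=1, T6=2, T4=1, T7=2, T10=1, T14=2, T1=2, T12=1, T2=1. No two conflicting transmitters share a frequency.

2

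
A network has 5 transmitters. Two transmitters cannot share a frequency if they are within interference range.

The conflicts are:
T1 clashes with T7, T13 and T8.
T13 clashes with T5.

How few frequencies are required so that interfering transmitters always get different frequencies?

T1 and T7 conflict, so at least 2 frequencies are needed.
2 frequencies suffice: frequency 1 → {T1, T5}; frequency 2 → {T7, T13, T8}. Each listed conflict is separated.

2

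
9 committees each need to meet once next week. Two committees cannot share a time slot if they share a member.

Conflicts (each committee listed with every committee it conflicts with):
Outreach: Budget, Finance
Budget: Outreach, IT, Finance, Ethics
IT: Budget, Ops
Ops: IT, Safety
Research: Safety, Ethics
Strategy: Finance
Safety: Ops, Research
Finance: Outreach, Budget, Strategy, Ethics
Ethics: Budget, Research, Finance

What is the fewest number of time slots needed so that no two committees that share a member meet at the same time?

Budget, Finance, Ethics pairwise conflict, so at least 3 time slots are needed.
3 time slots suffice: Outreach=3, Budget=1, IT=3, Ops=2, Research=2, Strategy=1, Safety=1, Finance=2, Ethics=3. Every pair that conflicts lands in different time slots.

3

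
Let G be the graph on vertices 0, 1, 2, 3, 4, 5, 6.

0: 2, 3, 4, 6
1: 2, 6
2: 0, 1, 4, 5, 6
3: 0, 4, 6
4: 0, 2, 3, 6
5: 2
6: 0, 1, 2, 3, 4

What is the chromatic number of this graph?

0, 3, 4, 6 form a clique, so at least 4 colors are needed.
4 colors suffice: color a → {5, 6}; color b → {2, 3}; color c → {1, 4}; color d → {0}. No two adjacent vertices share a color.

4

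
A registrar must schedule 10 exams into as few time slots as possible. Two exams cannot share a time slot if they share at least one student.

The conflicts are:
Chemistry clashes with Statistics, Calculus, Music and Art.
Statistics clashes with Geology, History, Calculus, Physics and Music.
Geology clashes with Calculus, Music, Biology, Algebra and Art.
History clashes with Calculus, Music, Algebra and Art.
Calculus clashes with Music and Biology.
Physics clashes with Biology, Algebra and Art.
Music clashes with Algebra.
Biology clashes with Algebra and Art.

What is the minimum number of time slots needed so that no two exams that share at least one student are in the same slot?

Statistics, History, Calculus, Music all conflict with each other, so at least 4 time slots are needed.
Using 4 time slots: Chemistry=3, Statistics=2, Geology=3, History=3, Calculus=4, Physics=3, Music=1, Biology=1, Algebra=2, Art=2. Every pair that conflicts lands in different time slots.

4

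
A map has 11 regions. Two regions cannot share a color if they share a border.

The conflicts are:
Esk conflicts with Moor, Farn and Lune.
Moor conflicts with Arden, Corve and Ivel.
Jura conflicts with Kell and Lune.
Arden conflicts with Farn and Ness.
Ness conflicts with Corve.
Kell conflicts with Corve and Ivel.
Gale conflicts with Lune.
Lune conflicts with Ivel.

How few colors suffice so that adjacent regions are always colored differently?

2

Arden and Farn conflict, so at least 2 colors are needed.
2 colors suffice: color 1 → {Moor, Farn, Ness, Kell, Lune}; color 2 → {Esk, Jura, Arden, Gale, Corve, Ivel}. Every pair that conflicts lands in different colors.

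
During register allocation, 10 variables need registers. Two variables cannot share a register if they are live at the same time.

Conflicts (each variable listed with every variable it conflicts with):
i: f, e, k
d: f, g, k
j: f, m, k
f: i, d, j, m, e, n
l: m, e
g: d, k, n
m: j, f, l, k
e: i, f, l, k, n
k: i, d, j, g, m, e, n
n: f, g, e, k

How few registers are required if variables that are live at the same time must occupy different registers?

g, k, n all conflict with each other, so at least 3 registers are needed.
3 registers suffice: i=3, d=3, j=3, f=1, l=1, g=2, m=2, e=2, k=1, n=3. Each listed conflict is separated.

3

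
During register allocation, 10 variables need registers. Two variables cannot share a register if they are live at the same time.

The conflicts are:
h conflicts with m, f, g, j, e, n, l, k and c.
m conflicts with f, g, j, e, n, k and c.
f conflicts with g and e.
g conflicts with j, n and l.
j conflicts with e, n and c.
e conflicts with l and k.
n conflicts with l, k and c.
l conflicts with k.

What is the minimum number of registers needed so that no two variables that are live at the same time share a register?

h, m, j, n, c pairwise conflict, so at least 5 registers are needed.
A valid assignment using 5 registers: h=1, m=2, f=5, g=4, j=5, e=3, n=3, l=2, k=4, c=4. No two conflicting variables share a register.

5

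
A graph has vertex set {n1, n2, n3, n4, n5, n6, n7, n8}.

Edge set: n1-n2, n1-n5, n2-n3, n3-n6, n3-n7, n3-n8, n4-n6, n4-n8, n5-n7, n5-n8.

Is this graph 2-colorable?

The cycle n5-n7-n3-n2-n1-n5 has odd length 5, so it cannot be 2-colored; at least 3 colors are needed.
So 2 colors are not enough.

No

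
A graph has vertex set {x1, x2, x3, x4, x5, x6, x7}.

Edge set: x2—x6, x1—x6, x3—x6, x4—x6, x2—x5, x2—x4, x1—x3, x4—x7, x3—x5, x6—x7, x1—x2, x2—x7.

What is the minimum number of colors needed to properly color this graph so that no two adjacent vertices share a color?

x2, x4, x6, x7 are mutually adjacent (a clique of size 4), so at least 4 colors are needed.
4 colors suffice: color 1 → {x2, x3}; color 2 → {x5, x6}; color 3 → {x1, x4}; color 4 → {x7}. No two adjacent vertices share a color.

4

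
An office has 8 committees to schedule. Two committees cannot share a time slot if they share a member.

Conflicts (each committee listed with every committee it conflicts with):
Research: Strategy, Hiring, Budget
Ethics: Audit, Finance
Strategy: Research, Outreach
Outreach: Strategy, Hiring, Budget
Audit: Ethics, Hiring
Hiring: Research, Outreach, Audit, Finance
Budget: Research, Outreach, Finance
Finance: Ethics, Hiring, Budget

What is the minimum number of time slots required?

Budget and Finance conflict, so at least 2 time slots are needed.
2 time slots suffice: time slot 1 → {Ethics, Strategy, Hiring, Budget}; time slot 2 → {Research, Outreach, Audit, Finance}. Each listed conflict is separated.

2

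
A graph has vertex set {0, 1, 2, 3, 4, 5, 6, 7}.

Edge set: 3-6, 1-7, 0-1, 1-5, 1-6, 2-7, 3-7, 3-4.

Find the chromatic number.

0 and 1 are adjacent, so at least 2 colors are needed.
One proper 2-coloring: 0=b, 1=a, 2=a, 3=a, 4=b, 5=b, 6=b, 7=b. No two adjacent vertices share a color.

2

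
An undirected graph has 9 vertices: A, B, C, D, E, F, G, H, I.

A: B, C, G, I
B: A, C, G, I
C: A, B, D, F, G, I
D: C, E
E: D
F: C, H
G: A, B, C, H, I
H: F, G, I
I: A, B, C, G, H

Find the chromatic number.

A, B, C, G, I are mutually adjacent (a clique of size 5), so at least 5 colors are needed.
One proper 5-coloring: A=5, B=4, C=1, D=2, E=1, F=2, G=2, H=1, I=3. Each edge has distinct colors on its endpoints.

5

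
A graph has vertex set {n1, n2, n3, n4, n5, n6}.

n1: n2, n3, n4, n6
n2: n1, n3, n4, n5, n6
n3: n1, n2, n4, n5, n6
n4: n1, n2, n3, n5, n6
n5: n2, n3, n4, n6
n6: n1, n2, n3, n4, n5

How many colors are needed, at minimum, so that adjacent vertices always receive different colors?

n2, n3, n4, n5, n6 are mutually adjacent (a clique of size 5), so at least 5 colors are needed.
One proper 5-coloring: n1=5, n2=3, n3=1, n4=4, n5=5, n6=2. Every edge joins two different colors.

5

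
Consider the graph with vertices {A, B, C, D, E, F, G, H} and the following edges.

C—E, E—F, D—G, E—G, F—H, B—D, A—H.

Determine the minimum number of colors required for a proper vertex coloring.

E and F are adjacent, so at least 2 colors are needed.
2 colors suffice: A=2, B=2, C=2, D=1, E=1, F=2, G=2, H=1. Every edge joins two different colors.

2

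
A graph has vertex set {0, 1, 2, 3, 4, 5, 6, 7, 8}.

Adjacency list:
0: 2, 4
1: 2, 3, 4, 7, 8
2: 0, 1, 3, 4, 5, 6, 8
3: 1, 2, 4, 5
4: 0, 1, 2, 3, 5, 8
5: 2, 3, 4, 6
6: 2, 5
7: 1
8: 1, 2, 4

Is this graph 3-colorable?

No

2, 3, 4, 5 are pairwise adjacent (a clique of size 4), so at least 4 colors are needed.
So 3 colors are not enough.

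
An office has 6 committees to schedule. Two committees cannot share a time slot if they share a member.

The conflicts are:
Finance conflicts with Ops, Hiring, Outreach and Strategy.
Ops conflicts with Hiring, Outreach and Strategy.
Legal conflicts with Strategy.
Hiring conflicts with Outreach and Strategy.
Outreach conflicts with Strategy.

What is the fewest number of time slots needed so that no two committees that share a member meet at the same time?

5

Finance, Ops, Hiring, Outreach, Strategy all conflict with each other, so at least 5 time slots are needed.
5 time slots suffice: time slot 1 → {Strategy}; time slot 2 → {Legal, Outreach}; time slot 3 → {Ops}; time slot 4 → {Hiring}; time slot 5 → {Finance}. Each listed conflict is separated.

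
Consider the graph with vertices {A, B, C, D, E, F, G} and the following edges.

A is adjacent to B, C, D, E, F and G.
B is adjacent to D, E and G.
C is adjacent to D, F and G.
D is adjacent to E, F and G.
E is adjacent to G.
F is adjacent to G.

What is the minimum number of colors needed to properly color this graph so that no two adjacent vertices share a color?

A, C, D, F, G form a clique, so at least 5 colors are needed.
5 colors suffice: A=green, B=purple, C=yellow, D=blue, E=yellow, F=purple, G=red. Each edge has distinct colors on its endpoints.

5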